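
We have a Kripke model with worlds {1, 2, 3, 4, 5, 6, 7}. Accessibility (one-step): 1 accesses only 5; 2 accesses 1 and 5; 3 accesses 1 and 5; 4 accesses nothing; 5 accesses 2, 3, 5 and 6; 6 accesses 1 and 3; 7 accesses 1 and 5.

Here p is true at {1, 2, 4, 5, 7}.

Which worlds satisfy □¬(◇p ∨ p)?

1: successors {5}; ¬(◇p ∨ p) there: 5:F. ✗
2: successors {1, 5}; ¬(◇p ∨ p) there: 1:F, 5:F. ✗
3: successors {1, 5}; ¬(◇p ∨ p) there: 1:F, 5:F. ✗
4: no successors, so □¬(◇p ∨ p) holds vacuously. ✓
5: successors {2, 3, 5, 6}; ¬(◇p ∨ p) there: 2:F, 3:F, 5:F, 6:F. ✗
6: successors {1, 3}; ¬(◇p ∨ p) there: 1:F, 3:F. ✗
7: successors {1, 5}; ¬(◇p ∨ p) there: 1:F, 5:F. ✗

{4}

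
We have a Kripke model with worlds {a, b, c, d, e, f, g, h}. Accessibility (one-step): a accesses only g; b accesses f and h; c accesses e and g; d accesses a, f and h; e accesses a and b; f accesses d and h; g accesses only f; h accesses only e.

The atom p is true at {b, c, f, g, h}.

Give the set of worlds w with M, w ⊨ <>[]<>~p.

{a, b, c, d, e, f, g}

a: successors {g}; []<>~p there: g:T. ✓
b: successors {f, h}; []<>~p there: f:T, h:T. ✓
c: successors {e, g}; []<>~p there: e:F, g:T. ✓
d: successors {a, f, h}; []<>~p there: a:F, f:T, h:T. ✓
e: successors {a, b}; []<>~p there: a:F, b:T. ✓
f: successors {d, h}; []<>~p there: d:F, h:T. ✓
g: successors {f}; []<>~p there: f:T. ✓
h: successors {e}; []<>~p there: e:F. ✗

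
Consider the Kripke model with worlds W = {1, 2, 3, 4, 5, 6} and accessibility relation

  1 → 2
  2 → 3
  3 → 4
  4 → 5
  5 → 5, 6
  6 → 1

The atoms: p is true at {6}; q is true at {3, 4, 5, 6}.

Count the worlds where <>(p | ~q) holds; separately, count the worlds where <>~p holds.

3 and 6

For <>(p | ~q):
1: successors {2}; p | ~q there: 2:T. ✓
2: successors {3}; p | ~q there: 3:F. ✗
3: successors {4}; p | ~q there: 4:F. ✗
4: successors {5}; p | ~q there: 5:F. ✗
5: successors {5, 6}; p | ~q there: 5:F, 6:T. ✓
6: successors {1}; p | ~q there: 1:T. ✓
— 3 worlds.
For <>~p:
1: successors {2}; ~p there: 2:T. ✓
2: successors {3}; ~p there: 3:T. ✓
3: successors {4}; ~p there: 4:T. ✓
4: successors {5}; ~p there: 5:T. ✓
5: successors {5, 6}; ~p there: 5:T, 6:F. ✓
6: successors {1}; ~p there: 1:T. ✓
— 6 worlds.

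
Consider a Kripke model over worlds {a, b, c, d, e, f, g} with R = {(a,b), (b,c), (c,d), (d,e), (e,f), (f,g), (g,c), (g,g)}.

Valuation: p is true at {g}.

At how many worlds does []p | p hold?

a: []p is F, p is F. ✗
b: []p is F, p is F. ✗
c: []p is F, p is F. ✗
d: []p is F, p is F. ✗
e: []p is F, p is F. ✗
f: []p is T, p is F. ✓
g: []p is F, p is T. ✓
Satisfying worlds: {f, g}.

2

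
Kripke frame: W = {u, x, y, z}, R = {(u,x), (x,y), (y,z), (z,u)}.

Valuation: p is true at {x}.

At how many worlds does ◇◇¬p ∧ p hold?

1

u: ◇◇¬p is T, p is F. ✗
x: ◇◇¬p is T, p is T. ✓
y: ◇◇¬p is T, p is F. ✗
z: ◇◇¬p is F, p is F. ✗
Satisfying worlds: {x}.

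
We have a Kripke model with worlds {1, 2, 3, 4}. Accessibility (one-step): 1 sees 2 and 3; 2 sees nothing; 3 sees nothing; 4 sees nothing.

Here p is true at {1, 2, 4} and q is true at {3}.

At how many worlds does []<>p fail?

1: successors {2, 3}; <>p there: 2:F, 3:F. ✗
2: no successors, so []<>p holds vacuously. ✓
3: no successors, so []<>p holds vacuously. ✓
4: no successors, so []<>p holds vacuously. ✓
Satisfying worlds: {2, 3, 4}.
So []<>p fails at the other 1 world.

1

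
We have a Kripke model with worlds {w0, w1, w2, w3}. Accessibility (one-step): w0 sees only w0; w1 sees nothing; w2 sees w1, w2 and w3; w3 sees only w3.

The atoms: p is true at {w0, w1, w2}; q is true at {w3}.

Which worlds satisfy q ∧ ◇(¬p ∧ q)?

{w3}

w0: q is F, ◇(¬p ∧ q) is F. ✗
w1: q is F, ◇(¬p ∧ q) is F. ✗
w2: q is F, ◇(¬p ∧ q) is T. ✗
w3: q is T, ◇(¬p ∧ q) is T. ✓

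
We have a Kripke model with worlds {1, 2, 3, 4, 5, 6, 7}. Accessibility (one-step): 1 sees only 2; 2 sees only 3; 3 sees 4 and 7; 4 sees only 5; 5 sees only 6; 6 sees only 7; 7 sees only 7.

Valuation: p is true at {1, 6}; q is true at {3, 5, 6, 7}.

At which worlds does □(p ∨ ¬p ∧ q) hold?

1: successors {2}; p ∨ ¬p ∧ q there: 2:F. ✗
2: successors {3}; p ∨ ¬p ∧ q there: 3:T. ✓
3: successors {4, 7}; p ∨ ¬p ∧ q there: 4:F, 7:T. ✗
4: successors {5}; p ∨ ¬p ∧ q there: 5:T. ✓
5: successors {6}; p ∨ ¬p ∧ q there: 6:T. ✓
6: successors {7}; p ∨ ¬p ∧ q there: 7:T. ✓
7: successors {7}; p ∨ ¬p ∧ q there: 7:T. ✓

{2, 4, 5, 6, 7}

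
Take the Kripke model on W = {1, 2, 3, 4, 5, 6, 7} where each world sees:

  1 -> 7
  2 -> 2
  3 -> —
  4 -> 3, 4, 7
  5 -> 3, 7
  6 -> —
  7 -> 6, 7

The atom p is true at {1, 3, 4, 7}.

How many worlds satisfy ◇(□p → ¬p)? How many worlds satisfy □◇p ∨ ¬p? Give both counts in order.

For ◇(□p → ¬p):
1: successors {7}; □p → ¬p there: 7:T. ✓
2: successors {2}; □p → ¬p there: 2:T. ✓
3: no successors, so ◇(□p → ¬p) fails. ✗
4: successors {3, 4, 7}; □p → ¬p there: 3:F, 4:F, 7:T. ✓
5: successors {3, 7}; □p → ¬p there: 3:F, 7:T. ✓
6: no successors, so ◇(□p → ¬p) fails. ✗
7: successors {6, 7}; □p → ¬p there: 6:T, 7:T. ✓
— 5 worlds.
For □◇p ∨ ¬p:
1: □◇p is T, ¬p is F. ✓
2: □◇p is F, ¬p is T. ✓
3: □◇p is T, ¬p is F. ✓
4: □◇p is F, ¬p is F. ✗
5: □◇p is F, ¬p is T. ✓
6: □◇p is T, ¬p is T. ✓
7: □◇p is F, ¬p is F. ✗
— 5 worlds.

5 and 5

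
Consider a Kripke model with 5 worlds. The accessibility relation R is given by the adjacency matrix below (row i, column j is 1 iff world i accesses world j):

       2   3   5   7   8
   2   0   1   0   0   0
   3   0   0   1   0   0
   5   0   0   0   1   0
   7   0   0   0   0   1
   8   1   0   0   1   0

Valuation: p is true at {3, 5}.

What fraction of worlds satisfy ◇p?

2/5

2: successors {3}; p there: 3:T. ✓
3: successors {5}; p there: 5:T. ✓
5: successors {7}; p there: 7:F. ✗
7: successors {8}; p there: 8:F. ✗
8: successors {2, 7}; p there: 2:F, 7:F. ✗
That's 2 of 5 worlds, so 2/5.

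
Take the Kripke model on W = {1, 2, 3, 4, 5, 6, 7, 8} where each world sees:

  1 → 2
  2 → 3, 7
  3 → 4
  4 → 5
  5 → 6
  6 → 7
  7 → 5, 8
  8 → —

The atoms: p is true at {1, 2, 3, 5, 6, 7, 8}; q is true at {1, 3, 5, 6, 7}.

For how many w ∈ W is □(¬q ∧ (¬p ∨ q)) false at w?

1: successors {2}; ¬q ∧ (¬p ∨ q) there: 2:F. ✗
2: successors {3, 7}; ¬q ∧ (¬p ∨ q) there: 3:F, 7:F. ✗
3: successors {4}; ¬q ∧ (¬p ∨ q) there: 4:T. ✓
4: successors {5}; ¬q ∧ (¬p ∨ q) there: 5:F. ✗
5: successors {6}; ¬q ∧ (¬p ∨ q) there: 6:F. ✗
6: successors {7}; ¬q ∧ (¬p ∨ q) there: 7:F. ✗
7: successors {5, 8}; ¬q ∧ (¬p ∨ q) there: 5:F, 8:F. ✗
8: no successors, so □(¬q ∧ (¬p ∨ q)) holds vacuously. ✓
Satisfying worlds: {3, 8}.
So □(¬q ∧ (¬p ∨ q)) fails at the other 6 worlds.

6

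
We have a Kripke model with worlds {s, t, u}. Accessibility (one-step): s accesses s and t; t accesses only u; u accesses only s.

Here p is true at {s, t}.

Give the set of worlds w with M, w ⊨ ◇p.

{s, u}

s: successors {s, t}; p there: s:T, t:T. ✓
t: successors {u}; p there: u:F. ✗
u: successors {s}; p there: s:T. ✓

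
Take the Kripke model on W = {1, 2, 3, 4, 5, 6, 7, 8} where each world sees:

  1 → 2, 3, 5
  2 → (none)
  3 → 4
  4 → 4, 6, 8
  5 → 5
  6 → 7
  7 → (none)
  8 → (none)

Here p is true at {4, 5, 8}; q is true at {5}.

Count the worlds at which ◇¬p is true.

3

1: successors {2, 3, 5}; ¬p there: 2:T, 3:T, 5:F. ✓
2: no successors, so ◇¬p fails. ✗
3: successors {4}; ¬p there: 4:F. ✗
4: successors {4, 6, 8}; ¬p there: 4:F, 6:T, 8:F. ✓
5: successors {5}; ¬p there: 5:F. ✗
6: successors {7}; ¬p there: 7:T. ✓
7: no successors, so ◇¬p fails. ✗
8: no successors, so ◇¬p fails. ✗
Satisfying worlds: {1, 4, 6}.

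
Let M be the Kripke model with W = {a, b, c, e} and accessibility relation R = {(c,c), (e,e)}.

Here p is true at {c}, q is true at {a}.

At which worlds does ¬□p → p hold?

{a, b, c}

a: ¬□p is F, p is F. ✓
b: ¬□p is F, p is F. ✓
c: ¬□p is F, p is T. ✓
e: ¬□p is T, p is F. ✗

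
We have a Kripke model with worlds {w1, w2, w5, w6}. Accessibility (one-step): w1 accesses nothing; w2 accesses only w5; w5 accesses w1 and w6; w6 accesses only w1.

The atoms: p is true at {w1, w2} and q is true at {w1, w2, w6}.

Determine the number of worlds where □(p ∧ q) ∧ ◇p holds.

w1: □(p ∧ q) is T, ◇p is F. ✗
w2: □(p ∧ q) is F, ◇p is F. ✗
w5: □(p ∧ q) is F, ◇p is T. ✗
w6: □(p ∧ q) is T, ◇p is T. ✓
Satisfying worlds: {w6}.

1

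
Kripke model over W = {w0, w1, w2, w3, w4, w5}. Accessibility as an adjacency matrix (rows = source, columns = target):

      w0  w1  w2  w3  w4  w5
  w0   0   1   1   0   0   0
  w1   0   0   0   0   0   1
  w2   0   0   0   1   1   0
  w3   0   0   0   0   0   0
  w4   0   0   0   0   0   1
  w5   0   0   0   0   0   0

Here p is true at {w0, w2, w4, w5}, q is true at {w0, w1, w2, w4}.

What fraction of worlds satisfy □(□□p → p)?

2/3

w0: successors {w1, w2}; □□p → p there: w1:F, w2:T. ✗
w1: successors {w5}; □□p → p there: w5:T. ✓
w2: successors {w3, w4}; □□p → p there: w3:F, w4:T. ✗
w3: no successors, so □(□□p → p) holds vacuously. ✓
w4: successors {w5}; □□p → p there: w5:T. ✓
w5: no successors, so □(□□p → p) holds vacuously. ✓
That's 4 of 6 worlds, so 4/6 = 2/3.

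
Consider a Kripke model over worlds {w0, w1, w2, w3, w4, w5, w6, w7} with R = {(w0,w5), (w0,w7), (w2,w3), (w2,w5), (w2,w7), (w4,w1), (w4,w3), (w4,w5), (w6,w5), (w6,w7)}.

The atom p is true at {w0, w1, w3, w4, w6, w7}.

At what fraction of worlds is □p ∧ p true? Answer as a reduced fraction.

w0: □p is F, p is T. ✗
w1: □p is T, p is T. ✓
w2: □p is F, p is F. ✗
w3: □p is T, p is T. ✓
w4: □p is F, p is T. ✗
w5: □p is T, p is F. ✗
w6: □p is F, p is T. ✗
w7: □p is T, p is T. ✓
That's 3 of 8 worlds, so 3/8.

3/8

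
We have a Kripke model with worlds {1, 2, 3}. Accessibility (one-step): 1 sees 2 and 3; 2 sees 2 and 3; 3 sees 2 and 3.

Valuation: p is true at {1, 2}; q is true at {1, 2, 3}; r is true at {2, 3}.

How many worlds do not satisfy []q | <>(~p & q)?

1: []q is T, <>(~p & q) is T. ✓
2: []q is T, <>(~p & q) is T. ✓
3: []q is T, <>(~p & q) is T. ✓
Satisfying worlds: {1, 2, 3}.
So []q | <>(~p & q) fails at the other 0 worlds.

0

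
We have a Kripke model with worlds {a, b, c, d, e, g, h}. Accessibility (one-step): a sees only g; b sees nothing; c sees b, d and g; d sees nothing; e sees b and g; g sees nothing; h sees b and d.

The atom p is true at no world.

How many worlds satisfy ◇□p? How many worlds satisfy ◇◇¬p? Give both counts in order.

For ◇□p:
a: successors {g}; □p there: g:T. ✓
b: no successors, so ◇□p fails. ✗
c: successors {b, d, g}; □p there: b:T, d:T, g:T. ✓
d: no successors, so ◇□p fails. ✗
e: successors {b, g}; □p there: b:T, g:T. ✓
g: no successors, so ◇□p fails. ✗
h: successors {b, d}; □p there: b:T, d:T. ✓
— 4 worlds.
For ◇◇¬p:
a: successors {g}; ◇¬p there: g:F. ✗
b: no successors, so ◇◇¬p fails. ✗
c: successors {b, d, g}; ◇¬p there: b:F, d:F, g:F. ✗
d: no successors, so ◇◇¬p fails. ✗
e: successors {b, g}; ◇¬p there: b:F, g:F. ✗
g: no successors, so ◇◇¬p fails. ✗
h: successors {b, d}; ◇¬p there: b:F, d:F. ✗
— 0 worlds.

4 and 0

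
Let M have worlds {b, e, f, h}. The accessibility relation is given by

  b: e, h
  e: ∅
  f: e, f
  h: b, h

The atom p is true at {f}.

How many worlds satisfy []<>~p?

b: successors {e, h}; <>~p there: e:F, h:T. ✗
e: no successors, so []<>~p holds vacuously. ✓
f: successors {e, f}; <>~p there: e:F, f:T. ✗
h: successors {b, h}; <>~p there: b:T, h:T. ✓
Satisfying worlds: {e, h}.

2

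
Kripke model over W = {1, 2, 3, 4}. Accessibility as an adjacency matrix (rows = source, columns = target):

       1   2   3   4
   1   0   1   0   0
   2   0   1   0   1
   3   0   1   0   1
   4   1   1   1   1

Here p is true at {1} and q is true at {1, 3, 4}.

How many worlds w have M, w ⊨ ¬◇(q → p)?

0

1: ◇(q → p) is T. ✗
2: ◇(q → p) is T. ✗
3: ◇(q → p) is T. ✗
4: ◇(q → p) is T. ✗
Satisfying worlds: ∅.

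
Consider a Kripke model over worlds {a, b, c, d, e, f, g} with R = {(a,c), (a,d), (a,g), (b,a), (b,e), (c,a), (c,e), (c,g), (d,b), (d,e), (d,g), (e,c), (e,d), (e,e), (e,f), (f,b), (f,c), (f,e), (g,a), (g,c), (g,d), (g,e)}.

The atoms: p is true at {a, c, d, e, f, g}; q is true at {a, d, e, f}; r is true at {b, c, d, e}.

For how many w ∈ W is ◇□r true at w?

1

a: successors {c, d, g}; □r there: c:F, d:F, g:F. ✗
b: successors {a, e}; □r there: a:F, e:F. ✗
c: successors {a, e, g}; □r there: a:F, e:F, g:F. ✗
d: successors {b, e, g}; □r there: b:F, e:F, g:F. ✗
e: successors {c, d, e, f}; □r there: c:F, d:F, e:F, f:T. ✓
f: successors {b, c, e}; □r there: b:F, c:F, e:F. ✗
g: successors {a, c, d, e}; □r there: a:F, c:F, d:F, e:F. ✗
Satisfying worlds: {e}.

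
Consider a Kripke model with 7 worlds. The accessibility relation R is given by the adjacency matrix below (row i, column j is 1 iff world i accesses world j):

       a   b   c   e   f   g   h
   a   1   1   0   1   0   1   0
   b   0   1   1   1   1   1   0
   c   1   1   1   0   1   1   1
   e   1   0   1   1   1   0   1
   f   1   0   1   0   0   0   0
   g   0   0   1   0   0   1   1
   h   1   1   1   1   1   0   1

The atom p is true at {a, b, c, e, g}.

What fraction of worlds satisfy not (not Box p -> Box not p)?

a: not Box p -> Box not p is T. ✗
b: not Box p -> Box not p is F. ✓
c: not Box p -> Box not p is F. ✓
e: not Box p -> Box not p is F. ✓
f: not Box p -> Box not p is T. ✗
g: not Box p -> Box not p is F. ✓
h: not Box p -> Box not p is F. ✓
That's 5 of 7 worlds, so 5/7.

5/7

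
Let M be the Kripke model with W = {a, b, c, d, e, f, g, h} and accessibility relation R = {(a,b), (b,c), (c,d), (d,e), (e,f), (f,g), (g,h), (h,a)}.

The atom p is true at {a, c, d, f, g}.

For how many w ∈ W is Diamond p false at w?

a: successors {b}; p there: b:F. ✗
b: successors {c}; p there: c:T. ✓
c: successors {d}; p there: d:T. ✓
d: successors {e}; p there: e:F. ✗
e: successors {f}; p there: f:T. ✓
f: successors {g}; p there: g:T. ✓
g: successors {h}; p there: h:F. ✗
h: successors {a}; p there: a:T. ✓
Satisfying worlds: {b, c, e, f, h}.
So Diamond p fails at the other 3 worlds.

3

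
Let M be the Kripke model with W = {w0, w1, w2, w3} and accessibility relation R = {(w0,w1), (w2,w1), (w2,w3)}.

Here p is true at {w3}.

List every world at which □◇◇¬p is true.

w0: successors {w1}; ◇◇¬p there: w1:F. ✗
w1: no successors, so □◇◇¬p holds vacuously. ✓
w2: successors {w1, w3}; ◇◇¬p there: w1:F, w3:F. ✗
w3: no successors, so □◇◇¬p holds vacuously. ✓

{w1, w3}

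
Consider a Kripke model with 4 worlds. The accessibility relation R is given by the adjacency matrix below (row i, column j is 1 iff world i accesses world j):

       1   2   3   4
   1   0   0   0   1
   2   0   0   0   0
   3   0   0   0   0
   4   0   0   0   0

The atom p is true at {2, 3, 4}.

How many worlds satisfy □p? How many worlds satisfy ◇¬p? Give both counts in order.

4 and 0

For □p:
1: successors {4}; p there: 4:T. ✓
2: no successors, so □p holds vacuously. ✓
3: no successors, so □p holds vacuously. ✓
4: no successors, so □p holds vacuously. ✓
— 4 worlds.
For ◇¬p:
1: successors {4}; ¬p there: 4:F. ✗
2: no successors, so ◇¬p fails. ✗
3: no successors, so ◇¬p fails. ✗
4: no successors, so ◇¬p fails. ✗
— 0 worlds.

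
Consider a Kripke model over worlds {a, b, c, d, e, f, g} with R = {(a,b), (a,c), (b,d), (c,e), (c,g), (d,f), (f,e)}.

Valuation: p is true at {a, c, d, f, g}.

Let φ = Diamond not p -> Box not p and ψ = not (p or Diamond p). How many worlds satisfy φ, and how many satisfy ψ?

5 and 1

For Diamond not p -> Box not p:
a: Diamond not p is T, Box not p is F. ✗
b: Diamond not p is F, Box not p is F. ✓
c: Diamond not p is T, Box not p is F. ✗
d: Diamond not p is F, Box not p is F. ✓
e: Diamond not p is F, Box not p is T. ✓
f: Diamond not p is T, Box not p is T. ✓
g: Diamond not p is F, Box not p is T. ✓
— 5 worlds.
For not (p or Diamond p):
a: p or Diamond p is T. ✗
b: p or Diamond p is T. ✗
c: p or Diamond p is T. ✗
d: p or Diamond p is T. ✗
e: p or Diamond p is F. ✓
f: p or Diamond p is T. ✗
g: p or Diamond p is T. ✗
— 1 world.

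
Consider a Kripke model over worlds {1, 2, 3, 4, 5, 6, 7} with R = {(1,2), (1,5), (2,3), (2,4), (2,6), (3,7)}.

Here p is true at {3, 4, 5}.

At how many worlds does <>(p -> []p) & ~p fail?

1: <>(p -> []p) is T, ~p is T. ✓
2: <>(p -> []p) is T, ~p is T. ✓
3: <>(p -> []p) is T, ~p is F. ✗
4: <>(p -> []p) is F, ~p is F. ✗
5: <>(p -> []p) is F, ~p is F. ✗
6: <>(p -> []p) is F, ~p is T. ✗
7: <>(p -> []p) is F, ~p is T. ✗
Satisfying worlds: {1, 2}.
So <>(p -> []p) & ~p fails at the other 5 worlds.

5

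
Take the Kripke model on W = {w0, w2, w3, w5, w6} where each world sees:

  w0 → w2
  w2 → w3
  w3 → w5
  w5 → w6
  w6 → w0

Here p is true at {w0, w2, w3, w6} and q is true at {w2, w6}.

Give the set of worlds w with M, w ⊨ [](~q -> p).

w0: successors {w2}; ~q -> p there: w2:T. ✓
w2: successors {w3}; ~q -> p there: w3:T. ✓
w3: successors {w5}; ~q -> p there: w5:F. ✗
w5: successors {w6}; ~q -> p there: w6:T. ✓
w6: successors {w0}; ~q -> p there: w0:T. ✓

{w0, w2, w5, w6}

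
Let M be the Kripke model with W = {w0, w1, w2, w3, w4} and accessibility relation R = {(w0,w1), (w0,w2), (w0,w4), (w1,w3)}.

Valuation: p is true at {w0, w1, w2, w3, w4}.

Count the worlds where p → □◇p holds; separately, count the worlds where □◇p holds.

For p → □◇p:
w0: p is T, □◇p is F. ✗
w1: p is T, □◇p is F. ✗
w2: p is T, □◇p is T. ✓
w3: p is T, □◇p is T. ✓
w4: p is T, □◇p is T. ✓
— 3 worlds.
For □◇p:
w0: successors {w1, w2, w4}; ◇p there: w1:T, w2:F, w4:F. ✗
w1: successors {w3}; ◇p there: w3:F. ✗
w2: no successors, so □◇p holds vacuously. ✓
w3: no successors, so □◇p holds vacuously. ✓
w4: no successors, so □◇p holds vacuously. ✓
— 3 worlds.

3 and 3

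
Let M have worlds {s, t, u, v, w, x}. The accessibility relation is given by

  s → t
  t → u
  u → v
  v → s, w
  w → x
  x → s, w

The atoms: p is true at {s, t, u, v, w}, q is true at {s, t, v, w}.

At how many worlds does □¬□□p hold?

2

s: successors {t}; ¬□□p there: t:F. ✗
t: successors {u}; ¬□□p there: u:F. ✗
u: successors {v}; ¬□□p there: v:T. ✓
v: successors {s, w}; ¬□□p there: s:F, w:F. ✗
w: successors {x}; ¬□□p there: x:T. ✓
x: successors {s, w}; ¬□□p there: s:F, w:F. ✗
Satisfying worlds: {u, w}.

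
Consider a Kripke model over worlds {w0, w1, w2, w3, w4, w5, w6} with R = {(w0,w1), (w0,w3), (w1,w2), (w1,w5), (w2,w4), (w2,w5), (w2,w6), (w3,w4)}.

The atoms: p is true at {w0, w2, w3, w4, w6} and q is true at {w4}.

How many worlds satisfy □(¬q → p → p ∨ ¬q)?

w0: successors {w1, w3}; ¬q → p → p ∨ ¬q there: w1:T, w3:T. ✓
w1: successors {w2, w5}; ¬q → p → p ∨ ¬q there: w2:T, w5:T. ✓
w2: successors {w4, w5, w6}; ¬q → p → p ∨ ¬q there: w4:T, w5:T, w6:T. ✓
w3: successors {w4}; ¬q → p → p ∨ ¬q there: w4:T. ✓
w4: no successors, so □(¬q → p → p ∨ ¬q) holds vacuously. ✓
w5: no successors, so □(¬q → p → p ∨ ¬q) holds vacuously. ✓
w6: no successors, so □(¬q → p → p ∨ ¬q) holds vacuously. ✓
Satisfying worlds: {w0, w1, w2, w3, w4, w5, w6}.

7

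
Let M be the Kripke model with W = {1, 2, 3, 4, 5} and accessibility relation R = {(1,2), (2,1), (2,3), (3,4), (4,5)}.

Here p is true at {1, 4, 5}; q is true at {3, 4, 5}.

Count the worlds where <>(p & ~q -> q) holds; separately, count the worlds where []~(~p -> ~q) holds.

4 and 1

For <>(p & ~q -> q):
1: successors {2}; p & ~q -> q there: 2:T. ✓
2: successors {1, 3}; p & ~q -> q there: 1:F, 3:T. ✓
3: successors {4}; p & ~q -> q there: 4:T. ✓
4: successors {5}; p & ~q -> q there: 5:T. ✓
5: no successors, so <>(p & ~q -> q) fails. ✗
— 4 worlds.
For []~(~p -> ~q):
1: successors {2}; ~(~p -> ~q) there: 2:F. ✗
2: successors {1, 3}; ~(~p -> ~q) there: 1:F, 3:T. ✗
3: successors {4}; ~(~p -> ~q) there: 4:F. ✗
4: successors {5}; ~(~p -> ~q) there: 5:F. ✗
5: no successors, so []~(~p -> ~q) holds vacuously. ✓
— 1 world.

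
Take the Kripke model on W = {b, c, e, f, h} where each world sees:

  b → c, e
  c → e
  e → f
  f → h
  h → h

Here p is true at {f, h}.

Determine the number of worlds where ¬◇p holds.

2

b: ◇p is F. ✓
c: ◇p is F. ✓
e: ◇p is T. ✗
f: ◇p is T. ✗
h: ◇p is T. ✗
Satisfying worlds: {b, c}.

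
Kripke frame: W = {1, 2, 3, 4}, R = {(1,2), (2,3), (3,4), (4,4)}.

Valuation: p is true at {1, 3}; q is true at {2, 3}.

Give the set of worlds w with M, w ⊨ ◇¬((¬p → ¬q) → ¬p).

{2}

1: successors {2}; ¬((¬p → ¬q) → ¬p) there: 2:F. ✗
2: successors {3}; ¬((¬p → ¬q) → ¬p) there: 3:T. ✓
3: successors {4}; ¬((¬p → ¬q) → ¬p) there: 4:F. ✗
4: successors {4}; ¬((¬p → ¬q) → ¬p) there: 4:F. ✗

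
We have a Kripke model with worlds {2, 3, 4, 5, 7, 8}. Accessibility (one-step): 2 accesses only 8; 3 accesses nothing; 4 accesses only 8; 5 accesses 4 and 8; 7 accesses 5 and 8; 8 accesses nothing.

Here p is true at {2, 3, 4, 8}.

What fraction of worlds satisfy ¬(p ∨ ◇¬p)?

2: p ∨ ◇¬p is T. ✗
3: p ∨ ◇¬p is T. ✗
4: p ∨ ◇¬p is T. ✗
5: p ∨ ◇¬p is F. ✓
7: p ∨ ◇¬p is T. ✗
8: p ∨ ◇¬p is T. ✗
That's 1 of 6 worlds, so 1/6.

1/6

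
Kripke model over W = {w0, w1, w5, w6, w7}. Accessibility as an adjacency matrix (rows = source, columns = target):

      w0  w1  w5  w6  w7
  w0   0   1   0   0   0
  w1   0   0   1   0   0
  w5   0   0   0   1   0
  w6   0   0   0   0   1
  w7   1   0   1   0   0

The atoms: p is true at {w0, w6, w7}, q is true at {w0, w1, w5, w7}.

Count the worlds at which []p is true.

2

w0: successors {w1}; p there: w1:F. ✗
w1: successors {w5}; p there: w5:F. ✗
w5: successors {w6}; p there: w6:T. ✓
w6: successors {w7}; p there: w7:T. ✓
w7: successors {w0, w5}; p there: w0:T, w5:F. ✗
Satisfying worlds: {w5, w6}.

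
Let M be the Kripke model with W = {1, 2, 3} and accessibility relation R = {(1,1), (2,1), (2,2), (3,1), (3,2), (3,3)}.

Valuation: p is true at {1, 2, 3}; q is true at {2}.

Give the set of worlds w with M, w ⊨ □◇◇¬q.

1: successors {1}; ◇◇¬q there: 1:T. ✓
2: successors {1, 2}; ◇◇¬q there: 1:T, 2:T. ✓
3: successors {1, 2, 3}; ◇◇¬q there: 1:T, 2:T, 3:T. ✓

{1, 2, 3}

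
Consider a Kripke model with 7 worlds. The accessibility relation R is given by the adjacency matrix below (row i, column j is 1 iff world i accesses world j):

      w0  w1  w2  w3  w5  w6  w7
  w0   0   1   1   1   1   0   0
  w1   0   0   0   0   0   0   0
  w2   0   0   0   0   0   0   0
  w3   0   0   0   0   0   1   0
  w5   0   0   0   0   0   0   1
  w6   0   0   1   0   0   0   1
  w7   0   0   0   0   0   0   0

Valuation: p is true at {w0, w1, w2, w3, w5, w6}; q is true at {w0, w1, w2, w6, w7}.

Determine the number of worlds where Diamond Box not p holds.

3

w0: successors {w1, w2, w3, w5}; Box not p there: w1:T, w2:T, w3:F, w5:T. ✓
w1: no successors, so Diamond Box not p fails. ✗
w2: no successors, so Diamond Box not p fails. ✗
w3: successors {w6}; Box not p there: w6:F. ✗
w5: successors {w7}; Box not p there: w7:T. ✓
w6: successors {w2, w7}; Box not p there: w2:T, w7:T. ✓
w7: no successors, so Diamond Box not p fails. ✗
Satisfying worlds: {w0, w5, w6}.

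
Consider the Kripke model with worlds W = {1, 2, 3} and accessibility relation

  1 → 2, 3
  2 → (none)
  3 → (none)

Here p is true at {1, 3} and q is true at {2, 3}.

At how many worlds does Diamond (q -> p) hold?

1: successors {2, 3}; q -> p there: 2:F, 3:T. ✓
2: no successors, so Diamond (q -> p) fails. ✗
3: no successors, so Diamond (q -> p) fails. ✗
Satisfying worlds: {1}.

1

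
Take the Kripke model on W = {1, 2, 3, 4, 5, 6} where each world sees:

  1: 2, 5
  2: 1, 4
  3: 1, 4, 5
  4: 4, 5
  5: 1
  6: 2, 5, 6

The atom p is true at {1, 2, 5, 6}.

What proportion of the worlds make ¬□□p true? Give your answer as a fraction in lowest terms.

1: □□p is F. ✓
2: □□p is F. ✓
3: □□p is F. ✓
4: □□p is F. ✓
5: □□p is T. ✗
6: □□p is F. ✓
That's 5 of 6 worlds, so 5/6.

5/6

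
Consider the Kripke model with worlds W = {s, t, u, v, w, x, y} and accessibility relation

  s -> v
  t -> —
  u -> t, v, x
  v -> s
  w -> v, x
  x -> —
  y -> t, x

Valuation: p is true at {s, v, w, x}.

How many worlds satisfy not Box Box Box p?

0

s: Box Box Box p is T. ✗
t: Box Box Box p is T. ✗
u: Box Box Box p is T. ✗
v: Box Box Box p is T. ✗
w: Box Box Box p is T. ✗
x: Box Box Box p is T. ✗
y: Box Box Box p is T. ✗
Satisfying worlds: ∅.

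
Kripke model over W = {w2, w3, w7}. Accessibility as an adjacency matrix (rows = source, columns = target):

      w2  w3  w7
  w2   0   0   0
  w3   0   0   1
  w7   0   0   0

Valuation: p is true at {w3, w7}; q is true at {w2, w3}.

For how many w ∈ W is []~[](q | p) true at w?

w2: no successors, so []~[](q | p) holds vacuously. ✓
w3: successors {w7}; ~[](q | p) there: w7:F. ✗
w7: no successors, so []~[](q | p) holds vacuously. ✓
Satisfying worlds: {w2, w7}.

2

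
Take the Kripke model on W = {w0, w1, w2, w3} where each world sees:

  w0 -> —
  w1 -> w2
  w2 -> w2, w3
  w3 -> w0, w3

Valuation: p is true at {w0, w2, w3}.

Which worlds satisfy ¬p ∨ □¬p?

w0: ¬p is F, □¬p is T. ✓
w1: ¬p is T, □¬p is F. ✓
w2: ¬p is F, □¬p is F. ✗
w3: ¬p is F, □¬p is F. ✗

{w0, w1}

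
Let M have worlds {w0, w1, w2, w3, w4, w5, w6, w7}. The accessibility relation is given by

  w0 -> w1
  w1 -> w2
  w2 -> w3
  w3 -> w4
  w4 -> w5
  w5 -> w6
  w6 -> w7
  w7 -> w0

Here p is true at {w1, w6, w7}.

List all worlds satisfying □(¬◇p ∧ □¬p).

{w0, w1, w2, w3, w6}

w0: successors {w1}; ¬◇p ∧ □¬p there: w1:T. ✓
w1: successors {w2}; ¬◇p ∧ □¬p there: w2:T. ✓
w2: successors {w3}; ¬◇p ∧ □¬p there: w3:T. ✓
w3: successors {w4}; ¬◇p ∧ □¬p there: w4:T. ✓
w4: successors {w5}; ¬◇p ∧ □¬p there: w5:F. ✗
w5: successors {w6}; ¬◇p ∧ □¬p there: w6:F. ✗
w6: successors {w7}; ¬◇p ∧ □¬p there: w7:T. ✓
w7: successors {w0}; ¬◇p ∧ □¬p there: w0:F. ✗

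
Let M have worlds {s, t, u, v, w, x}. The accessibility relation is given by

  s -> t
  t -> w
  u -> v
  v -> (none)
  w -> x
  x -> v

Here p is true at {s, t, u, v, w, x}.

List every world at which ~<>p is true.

s: <>p is T. ✗
t: <>p is T. ✗
u: <>p is T. ✗
v: <>p is F. ✓
w: <>p is T. ✗
x: <>p is T. ✗

{v}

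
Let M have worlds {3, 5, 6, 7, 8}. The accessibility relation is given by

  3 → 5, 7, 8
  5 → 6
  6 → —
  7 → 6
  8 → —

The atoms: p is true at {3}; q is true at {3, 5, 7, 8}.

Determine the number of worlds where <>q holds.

1

3: successors {5, 7, 8}; q there: 5:T, 7:T, 8:T. ✓
5: successors {6}; q there: 6:F. ✗
6: no successors, so <>q fails. ✗
7: successors {6}; q there: 6:F. ✗
8: no successors, so <>q fails. ✗
Satisfying worlds: {3}.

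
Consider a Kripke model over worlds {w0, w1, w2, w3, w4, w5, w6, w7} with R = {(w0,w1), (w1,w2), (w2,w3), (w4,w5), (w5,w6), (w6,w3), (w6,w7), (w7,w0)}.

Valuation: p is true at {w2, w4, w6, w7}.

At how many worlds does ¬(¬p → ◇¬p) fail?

5

w0: ¬p → ◇¬p is T. ✗
w1: ¬p → ◇¬p is F. ✓
w2: ¬p → ◇¬p is T. ✗
w3: ¬p → ◇¬p is F. ✓
w4: ¬p → ◇¬p is T. ✗
w5: ¬p → ◇¬p is F. ✓
w6: ¬p → ◇¬p is T. ✗
w7: ¬p → ◇¬p is T. ✗
Satisfying worlds: {w1, w3, w5}.
So ¬(¬p → ◇¬p) fails at the other 5 worlds.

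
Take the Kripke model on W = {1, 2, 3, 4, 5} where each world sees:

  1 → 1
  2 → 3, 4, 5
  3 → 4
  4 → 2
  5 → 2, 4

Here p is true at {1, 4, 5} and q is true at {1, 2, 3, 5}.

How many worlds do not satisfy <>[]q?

1: successors {1}; []q there: 1:T. ✓
2: successors {3, 4, 5}; []q there: 3:F, 4:T, 5:F. ✓
3: successors {4}; []q there: 4:T. ✓
4: successors {2}; []q there: 2:F. ✗
5: successors {2, 4}; []q there: 2:F, 4:T. ✓
Satisfying worlds: {1, 2, 3, 5}.
So <>[]q fails at the other 1 world.

1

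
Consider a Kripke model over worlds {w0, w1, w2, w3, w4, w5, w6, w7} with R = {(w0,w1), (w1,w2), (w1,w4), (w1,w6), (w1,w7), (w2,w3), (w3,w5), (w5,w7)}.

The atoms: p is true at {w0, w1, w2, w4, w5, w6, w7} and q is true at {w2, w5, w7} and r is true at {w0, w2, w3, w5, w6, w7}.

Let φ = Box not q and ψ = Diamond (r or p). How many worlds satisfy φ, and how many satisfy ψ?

For Box not q:
w0: successors {w1}; not q there: w1:T. ✓
w1: successors {w2, w4, w6, w7}; not q there: w2:F, w4:T, w6:T, w7:F. ✗
w2: successors {w3}; not q there: w3:T. ✓
w3: successors {w5}; not q there: w5:F. ✗
w4: no successors, so Box not q holds vacuously. ✓
w5: successors {w7}; not q there: w7:F. ✗
w6: no successors, so Box not q holds vacuously. ✓
w7: no successors, so Box not q holds vacuously. ✓
— 5 worlds.
For Diamond (r or p):
w0: successors {w1}; r or p there: w1:T. ✓
w1: successors {w2, w4, w6, w7}; r or p there: w2:T, w4:T, w6:T, w7:T. ✓
w2: successors {w3}; r or p there: w3:T. ✓
w3: successors {w5}; r or p there: w5:T. ✓
w4: no successors, so Diamond (r or p) fails. ✗
w5: successors {w7}; r or p there: w7:T. ✓
w6: no successors, so Diamond (r or p) fails. ✗
w7: no successors, so Diamond (r or p) fails. ✗
— 5 worlds.

5 and 5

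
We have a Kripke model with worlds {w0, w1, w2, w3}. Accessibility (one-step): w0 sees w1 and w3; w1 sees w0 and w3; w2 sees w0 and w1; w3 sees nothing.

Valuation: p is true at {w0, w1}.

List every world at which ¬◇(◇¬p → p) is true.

{w3}

w0: ◇(◇¬p → p) is T. ✗
w1: ◇(◇¬p → p) is T. ✗
w2: ◇(◇¬p → p) is T. ✗
w3: ◇(◇¬p → p) is F. ✓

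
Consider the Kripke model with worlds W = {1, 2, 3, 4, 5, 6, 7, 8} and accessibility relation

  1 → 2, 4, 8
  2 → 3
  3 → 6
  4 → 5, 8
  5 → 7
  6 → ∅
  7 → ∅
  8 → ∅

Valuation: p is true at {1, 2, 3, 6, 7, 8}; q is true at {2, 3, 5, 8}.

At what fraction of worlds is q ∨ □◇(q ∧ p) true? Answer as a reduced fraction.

3/4

1: q is F, □◇(q ∧ p) is F. ✗
2: q is T, □◇(q ∧ p) is F. ✓
3: q is T, □◇(q ∧ p) is F. ✓
4: q is F, □◇(q ∧ p) is F. ✗
5: q is T, □◇(q ∧ p) is F. ✓
6: q is F, □◇(q ∧ p) is T. ✓
7: q is F, □◇(q ∧ p) is T. ✓
8: q is T, □◇(q ∧ p) is T. ✓
That's 6 of 8 worlds, so 6/8 = 3/4.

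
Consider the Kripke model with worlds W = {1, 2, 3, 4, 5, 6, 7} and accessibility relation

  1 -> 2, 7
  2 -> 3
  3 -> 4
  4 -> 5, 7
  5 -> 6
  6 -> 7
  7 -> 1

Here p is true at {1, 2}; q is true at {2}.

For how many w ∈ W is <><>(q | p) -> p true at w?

4

1: <><>(q | p) is T, p is T. ✓
2: <><>(q | p) is F, p is T. ✓
3: <><>(q | p) is F, p is F. ✓
4: <><>(q | p) is T, p is F. ✗
5: <><>(q | p) is F, p is F. ✓
6: <><>(q | p) is T, p is F. ✗
7: <><>(q | p) is T, p is F. ✗
Satisfying worlds: {1, 2, 3, 5}.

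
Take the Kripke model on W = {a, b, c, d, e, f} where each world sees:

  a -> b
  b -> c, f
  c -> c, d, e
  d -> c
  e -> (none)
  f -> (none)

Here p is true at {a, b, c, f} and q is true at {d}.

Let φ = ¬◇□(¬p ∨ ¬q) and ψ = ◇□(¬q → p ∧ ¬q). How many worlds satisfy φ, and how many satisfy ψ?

2 and 3

For ¬◇□(¬p ∨ ¬q):
a: ◇□(¬p ∨ ¬q) is T. ✗
b: ◇□(¬p ∨ ¬q) is T. ✗
c: ◇□(¬p ∨ ¬q) is T. ✗
d: ◇□(¬p ∨ ¬q) is T. ✗
e: ◇□(¬p ∨ ¬q) is F. ✓
f: ◇□(¬p ∨ ¬q) is F. ✓
— 2 worlds.
For ◇□(¬q → p ∧ ¬q):
a: successors {b}; □(¬q → p ∧ ¬q) there: b:T. ✓
b: successors {c, f}; □(¬q → p ∧ ¬q) there: c:F, f:T. ✓
c: successors {c, d, e}; □(¬q → p ∧ ¬q) there: c:F, d:T, e:T. ✓
d: successors {c}; □(¬q → p ∧ ¬q) there: c:F. ✗
e: no successors, so ◇□(¬q → p ∧ ¬q) fails. ✗
f: no successors, so ◇□(¬q → p ∧ ¬q) fails. ✗
— 3 worlds.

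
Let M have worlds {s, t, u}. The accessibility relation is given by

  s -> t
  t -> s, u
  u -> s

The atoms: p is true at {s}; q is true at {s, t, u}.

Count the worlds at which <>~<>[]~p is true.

2

s: successors {t}; ~<>[]~p there: t:F. ✗
t: successors {s, u}; ~<>[]~p there: s:T, u:F. ✓
u: successors {s}; ~<>[]~p there: s:T. ✓
Satisfying worlds: {t, u}.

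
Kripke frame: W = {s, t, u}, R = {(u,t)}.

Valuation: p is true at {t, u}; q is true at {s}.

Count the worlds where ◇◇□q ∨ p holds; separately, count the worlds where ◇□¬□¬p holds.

For ◇◇□q ∨ p:
s: ◇◇□q is F, p is F. ✗
t: ◇◇□q is F, p is T. ✓
u: ◇◇□q is F, p is T. ✓
— 2 worlds.
For ◇□¬□¬p:
s: no successors, so ◇□¬□¬p fails. ✗
t: no successors, so ◇□¬□¬p fails. ✗
u: successors {t}; □¬□¬p there: t:T. ✓
— 1 world.

2 and 1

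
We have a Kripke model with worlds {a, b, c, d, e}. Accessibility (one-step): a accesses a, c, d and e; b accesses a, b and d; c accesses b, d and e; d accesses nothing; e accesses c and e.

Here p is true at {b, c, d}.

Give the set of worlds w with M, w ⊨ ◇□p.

a: successors {a, c, d, e}; □p there: a:F, c:F, d:T, e:F. ✓
b: successors {a, b, d}; □p there: a:F, b:F, d:T. ✓
c: successors {b, d, e}; □p there: b:F, d:T, e:F. ✓
d: no successors, so ◇□p fails. ✗
e: successors {c, e}; □p there: c:F, e:F. ✗

{a, b, c}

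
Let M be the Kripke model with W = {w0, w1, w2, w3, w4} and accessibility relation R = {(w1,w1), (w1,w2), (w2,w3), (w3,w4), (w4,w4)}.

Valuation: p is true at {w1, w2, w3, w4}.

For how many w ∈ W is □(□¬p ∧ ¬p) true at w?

w0: no successors, so □(□¬p ∧ ¬p) holds vacuously. ✓
w1: successors {w1, w2}; □¬p ∧ ¬p there: w1:F, w2:F. ✗
w2: successors {w3}; □¬p ∧ ¬p there: w3:F. ✗
w3: successors {w4}; □¬p ∧ ¬p there: w4:F. ✗
w4: successors {w4}; □¬p ∧ ¬p there: w4:F. ✗
Satisfying worlds: {w0}.

1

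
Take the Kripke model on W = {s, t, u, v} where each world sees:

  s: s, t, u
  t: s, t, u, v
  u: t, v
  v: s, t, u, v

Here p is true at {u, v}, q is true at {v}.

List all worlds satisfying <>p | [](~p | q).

{s, t, u, v}

s: <>p is T, [](~p | q) is F. ✓
t: <>p is T, [](~p | q) is F. ✓
u: <>p is T, [](~p | q) is T. ✓
v: <>p is T, [](~p | q) is F. ✓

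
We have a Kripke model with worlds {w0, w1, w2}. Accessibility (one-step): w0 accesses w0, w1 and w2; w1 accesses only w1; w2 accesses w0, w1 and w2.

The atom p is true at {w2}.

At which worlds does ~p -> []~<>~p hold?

w0: ~p is T, []~<>~p is F. ✗
w1: ~p is T, []~<>~p is F. ✗
w2: ~p is F, []~<>~p is F. ✓

{w2}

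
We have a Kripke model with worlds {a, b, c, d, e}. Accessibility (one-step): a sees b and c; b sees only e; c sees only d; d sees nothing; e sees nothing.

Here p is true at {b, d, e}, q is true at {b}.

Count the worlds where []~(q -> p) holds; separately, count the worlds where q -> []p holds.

2 and 5

For []~(q -> p):
a: successors {b, c}; ~(q -> p) there: b:F, c:F. ✗
b: successors {e}; ~(q -> p) there: e:F. ✗
c: successors {d}; ~(q -> p) there: d:F. ✗
d: no successors, so []~(q -> p) holds vacuously. ✓
e: no successors, so []~(q -> p) holds vacuously. ✓
— 2 worlds.
For q -> []p:
a: q is F, []p is F. ✓
b: q is T, []p is T. ✓
c: q is F, []p is T. ✓
d: q is F, []p is T. ✓
e: q is F, []p is T. ✓
— 5 worlds.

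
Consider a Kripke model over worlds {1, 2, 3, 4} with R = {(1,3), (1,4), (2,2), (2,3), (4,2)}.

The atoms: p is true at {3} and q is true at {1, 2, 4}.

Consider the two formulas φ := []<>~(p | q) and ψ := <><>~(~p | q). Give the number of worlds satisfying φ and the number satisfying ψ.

1 and 2

For []<>~(p | q):
1: successors {3, 4}; <>~(p | q) there: 3:F, 4:F. ✗
2: successors {2, 3}; <>~(p | q) there: 2:F, 3:F. ✗
3: no successors, so []<>~(p | q) holds vacuously. ✓
4: successors {2}; <>~(p | q) there: 2:F. ✗
— 1 world.
For <><>~(~p | q):
1: successors {3, 4}; <>~(~p | q) there: 3:F, 4:F. ✗
2: successors {2, 3}; <>~(~p | q) there: 2:T, 3:F. ✓
3: no successors, so <><>~(~p | q) fails. ✗
4: successors {2}; <>~(~p | q) there: 2:T. ✓
— 2 worlds.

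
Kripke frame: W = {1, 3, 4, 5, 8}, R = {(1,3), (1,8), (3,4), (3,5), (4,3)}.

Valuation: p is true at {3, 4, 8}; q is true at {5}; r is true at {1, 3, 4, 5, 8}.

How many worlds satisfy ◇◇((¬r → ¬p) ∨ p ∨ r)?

1: successors {3, 8}; ◇((¬r → ¬p) ∨ p ∨ r) there: 3:T, 8:F. ✓
3: successors {4, 5}; ◇((¬r → ¬p) ∨ p ∨ r) there: 4:T, 5:F. ✓
4: successors {3}; ◇((¬r → ¬p) ∨ p ∨ r) there: 3:T. ✓
5: no successors, so ◇◇((¬r → ¬p) ∨ p ∨ r) fails. ✗
8: no successors, so ◇◇((¬r → ¬p) ∨ p ∨ r) fails. ✗
Satisfying worlds: {1, 3, 4}.

3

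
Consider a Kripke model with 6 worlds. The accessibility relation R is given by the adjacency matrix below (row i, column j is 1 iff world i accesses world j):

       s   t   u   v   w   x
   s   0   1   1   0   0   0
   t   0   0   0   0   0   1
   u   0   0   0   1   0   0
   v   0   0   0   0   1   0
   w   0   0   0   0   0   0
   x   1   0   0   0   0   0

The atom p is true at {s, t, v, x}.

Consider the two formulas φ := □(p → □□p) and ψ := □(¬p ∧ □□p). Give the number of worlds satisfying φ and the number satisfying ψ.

5 and 2

For □(p → □□p):
s: successors {t, u}; p → □□p there: t:T, u:T. ✓
t: successors {x}; p → □□p there: x:F. ✗
u: successors {v}; p → □□p there: v:T. ✓
v: successors {w}; p → □□p there: w:T. ✓
w: no successors, so □(p → □□p) holds vacuously. ✓
x: successors {s}; p → □□p there: s:T. ✓
— 5 worlds.
For □(¬p ∧ □□p):
s: successors {t, u}; ¬p ∧ □□p there: t:F, u:F. ✗
t: successors {x}; ¬p ∧ □□p there: x:F. ✗
u: successors {v}; ¬p ∧ □□p there: v:F. ✗
v: successors {w}; ¬p ∧ □□p there: w:T. ✓
w: no successors, so □(¬p ∧ □□p) holds vacuously. ✓
x: successors {s}; ¬p ∧ □□p there: s:F. ✗
— 2 worlds.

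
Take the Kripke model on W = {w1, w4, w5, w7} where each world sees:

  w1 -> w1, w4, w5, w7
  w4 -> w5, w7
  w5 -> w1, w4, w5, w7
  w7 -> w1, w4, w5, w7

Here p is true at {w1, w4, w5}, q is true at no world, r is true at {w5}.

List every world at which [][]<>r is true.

{w1, w4, w5, w7}

w1: successors {w1, w4, w5, w7}; []<>r there: w1:T, w4:T, w5:T, w7:T. ✓
w4: successors {w5, w7}; []<>r there: w5:T, w7:T. ✓
w5: successors {w1, w4, w5, w7}; []<>r there: w1:T, w4:T, w5:T, w7:T. ✓
w7: successors {w1, w4, w5, w7}; []<>r there: w1:T, w4:T, w5:T, w7:T. ✓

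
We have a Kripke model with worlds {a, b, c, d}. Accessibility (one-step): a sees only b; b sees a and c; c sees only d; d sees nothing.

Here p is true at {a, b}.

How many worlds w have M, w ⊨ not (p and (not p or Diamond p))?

a: p and (not p or Diamond p) is T. ✗
b: p and (not p or Diamond p) is T. ✗
c: p and (not p or Diamond p) is F. ✓
d: p and (not p or Diamond p) is F. ✓
Satisfying worlds: {c, d}.

2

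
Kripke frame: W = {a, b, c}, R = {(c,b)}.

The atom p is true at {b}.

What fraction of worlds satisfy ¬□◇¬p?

1/3

a: □◇¬p is T. ✗
b: □◇¬p is T. ✗
c: □◇¬p is F. ✓
That's 1 of 3 worlds, so 1/3.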